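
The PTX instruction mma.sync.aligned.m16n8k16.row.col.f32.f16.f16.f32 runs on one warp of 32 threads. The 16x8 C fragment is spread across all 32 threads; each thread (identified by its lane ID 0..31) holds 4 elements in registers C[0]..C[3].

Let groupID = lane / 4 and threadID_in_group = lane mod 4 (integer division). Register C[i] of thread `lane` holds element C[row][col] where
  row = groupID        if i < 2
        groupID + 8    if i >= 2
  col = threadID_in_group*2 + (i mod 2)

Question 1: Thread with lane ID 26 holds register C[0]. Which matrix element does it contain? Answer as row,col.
6,4

L=26->g=26>>2=6, t=26&3=2
[0]->row 6+0=6  col 2·2+0=4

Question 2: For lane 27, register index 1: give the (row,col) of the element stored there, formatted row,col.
lane 27->27/4=6, 27 mod 4=3
i=1  r:6+0->6  c:2·3+1->7

6,7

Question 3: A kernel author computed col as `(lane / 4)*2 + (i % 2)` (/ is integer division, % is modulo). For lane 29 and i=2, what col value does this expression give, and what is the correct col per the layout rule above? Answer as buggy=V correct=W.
`(lane / 4)*2 + (i % 2)`[29,2]⇒14
lane 29⇒29/4=7, 29 mod 4=1
i=2  r:7+8⇒15  c:2·1+0⇒2
col: 14 vs 2

buggy=14 correct=2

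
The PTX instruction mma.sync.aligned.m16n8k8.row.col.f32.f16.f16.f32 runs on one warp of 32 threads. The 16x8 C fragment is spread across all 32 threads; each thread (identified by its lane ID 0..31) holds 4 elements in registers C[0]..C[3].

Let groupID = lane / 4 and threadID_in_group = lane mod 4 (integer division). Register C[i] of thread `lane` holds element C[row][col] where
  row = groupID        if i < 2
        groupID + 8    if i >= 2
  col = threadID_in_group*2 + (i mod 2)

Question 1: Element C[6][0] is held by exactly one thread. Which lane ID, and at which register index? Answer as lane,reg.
r=6→G=6,rhi=0  c=0→T=0,p=0
L=6*4+0=24  i=0*2+0=0

24,0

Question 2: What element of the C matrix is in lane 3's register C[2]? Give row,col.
lane 3: gid=0 (3/4), tid=3 (3%4)
i=2: r=0+8=8, c=3*2+0=6

8,6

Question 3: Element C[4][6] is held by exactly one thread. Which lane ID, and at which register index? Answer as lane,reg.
r=4->g=4,rb=0  c=6->t=3,b0=0
L=4*4+3=19  i=0*2+0=0

19,0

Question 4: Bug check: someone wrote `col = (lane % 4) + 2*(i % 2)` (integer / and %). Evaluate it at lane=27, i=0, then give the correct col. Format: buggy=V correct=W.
buggy=3 correct=6

`(lane % 4) + 2*(i % 2)`[27,0]->3
27: g=6,t=3
[0] (6+0,3*2+0) = (6,6)
col: 3 vs 6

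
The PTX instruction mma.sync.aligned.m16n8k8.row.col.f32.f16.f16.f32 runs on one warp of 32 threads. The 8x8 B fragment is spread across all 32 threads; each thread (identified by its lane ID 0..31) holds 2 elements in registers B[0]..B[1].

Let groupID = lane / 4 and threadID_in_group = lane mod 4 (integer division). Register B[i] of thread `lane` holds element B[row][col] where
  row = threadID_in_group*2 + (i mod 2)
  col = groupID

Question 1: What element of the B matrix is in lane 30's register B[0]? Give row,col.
lane 30->30/4=7, 30 mod 4=2
i=0  r:2·2+0->4  c:7

4,7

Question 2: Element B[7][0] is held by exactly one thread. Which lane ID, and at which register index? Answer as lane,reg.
c=0->g=0  r=7->t=3,b0=1
L=0*4+3=3  i=1=1

3,1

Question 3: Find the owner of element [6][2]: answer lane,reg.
11,0

c=2->g=2  r=6->t=3,b0=0
L=2*4+3=11  i=0=0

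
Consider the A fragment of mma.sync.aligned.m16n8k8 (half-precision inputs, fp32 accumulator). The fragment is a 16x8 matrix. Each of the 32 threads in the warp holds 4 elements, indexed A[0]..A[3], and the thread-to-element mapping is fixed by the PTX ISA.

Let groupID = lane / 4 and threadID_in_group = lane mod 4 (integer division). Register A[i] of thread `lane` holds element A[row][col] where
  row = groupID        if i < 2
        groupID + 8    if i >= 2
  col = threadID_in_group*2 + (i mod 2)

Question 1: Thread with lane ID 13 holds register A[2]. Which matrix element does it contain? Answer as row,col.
11,2

L=13->g=13>>2=3, t=13&3=1
[2]->row 3+8=11  col 1·2+0=2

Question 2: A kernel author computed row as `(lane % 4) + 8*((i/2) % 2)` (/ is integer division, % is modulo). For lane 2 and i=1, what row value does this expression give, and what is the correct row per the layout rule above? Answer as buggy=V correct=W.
buggy=2 correct=0

`(lane % 4) + 8*((i/2) % 2)`[2,1]⇒2
lane 2: gr=0 (2/4), th=2 (2%4)
i=1: r=0+0=0, c=2*2+1=5
row: 2 vs 0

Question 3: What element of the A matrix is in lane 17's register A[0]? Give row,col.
17: gr=4,th=1
[0] (4+0,1*2+0) = (4,2)

4,2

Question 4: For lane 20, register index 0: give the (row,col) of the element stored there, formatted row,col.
5,0

lane 20⇒20/4=5, 20 mod 4=0
i=0  r:5+0⇒5  c:2·0+0⇒0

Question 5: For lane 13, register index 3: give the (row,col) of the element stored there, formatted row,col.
L=13=>grp=13>>2=3, tig=13&3=1
[3]=>row 3+8=11  col 1·2+1=3

11,3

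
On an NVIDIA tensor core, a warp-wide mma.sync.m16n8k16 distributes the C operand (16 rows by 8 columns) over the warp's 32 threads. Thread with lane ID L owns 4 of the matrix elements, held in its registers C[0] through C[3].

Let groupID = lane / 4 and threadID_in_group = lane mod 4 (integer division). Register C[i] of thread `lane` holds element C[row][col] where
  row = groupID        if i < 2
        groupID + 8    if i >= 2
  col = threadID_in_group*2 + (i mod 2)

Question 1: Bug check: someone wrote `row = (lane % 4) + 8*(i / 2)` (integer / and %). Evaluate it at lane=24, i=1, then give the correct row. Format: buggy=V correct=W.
buggy=0 correct=6

`(lane % 4) + 8*(i / 2)`[24,1]->0
lane 24->24/4=6, 24 mod 4=0
i=1  r:6+0->6  c:2·0+1->1
row: 0 vs 6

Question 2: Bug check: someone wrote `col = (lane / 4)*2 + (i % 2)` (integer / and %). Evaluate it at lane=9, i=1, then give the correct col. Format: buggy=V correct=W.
buggy=5 correct=3

`(lane / 4)*2 + (i % 2)`[9,1]->5
lane 9: gid=2 (9/4), tid=1 (9%4)
i=1: r=2+0=2, c=1*2+1=3
col: 5 vs 3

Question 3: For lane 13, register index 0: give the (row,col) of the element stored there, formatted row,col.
L=13->gid=13>>2=3, tid=13&3=1
[0]->row 3+0=3  col 1·2+0=2

3,2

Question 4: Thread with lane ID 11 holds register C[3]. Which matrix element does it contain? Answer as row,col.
11: grp=2,tig=3
[3] (2+8,3*2+1) = (10,7)

10,7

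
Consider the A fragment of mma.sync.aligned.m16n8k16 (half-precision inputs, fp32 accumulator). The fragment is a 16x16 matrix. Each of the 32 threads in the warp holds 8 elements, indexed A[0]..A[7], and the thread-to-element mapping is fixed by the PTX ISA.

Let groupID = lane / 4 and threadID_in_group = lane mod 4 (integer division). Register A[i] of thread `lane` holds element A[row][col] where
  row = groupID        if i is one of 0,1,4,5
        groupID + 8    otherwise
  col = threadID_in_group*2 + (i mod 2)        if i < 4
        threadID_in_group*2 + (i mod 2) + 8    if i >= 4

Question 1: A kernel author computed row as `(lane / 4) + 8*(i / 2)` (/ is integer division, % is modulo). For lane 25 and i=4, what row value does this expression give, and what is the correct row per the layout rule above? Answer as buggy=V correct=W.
`(lane / 4) + 8*(i / 2)`[25,4]⇒22
L=25⇒gr=25>>2=6, th=25&3=1
[4]⇒row 6+0=6  col 1·2+0+8=10
row: 22 vs 6

buggy=22 correct=6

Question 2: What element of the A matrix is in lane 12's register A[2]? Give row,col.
11,0

lane 12⇒12/4=3, 12 mod 4=0
i=2  r:3+8⇒11  c:2·0+0+0⇒0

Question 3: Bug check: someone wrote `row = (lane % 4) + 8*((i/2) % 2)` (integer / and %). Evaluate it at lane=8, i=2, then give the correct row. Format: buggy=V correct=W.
`(lane % 4) + 8*((i/2) % 2)`[8,2]->8
L=8->g=8>>2=2, t=8&3=0
[2]->row 2+8=10  col 0·2+0+0=0
row: 8 vs 10

buggy=8 correct=10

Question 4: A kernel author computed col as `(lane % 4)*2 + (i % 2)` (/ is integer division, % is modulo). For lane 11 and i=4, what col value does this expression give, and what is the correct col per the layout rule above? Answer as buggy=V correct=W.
buggy=6 correct=14

`(lane % 4)*2 + (i % 2)`[11,4]->6
11: gid=2,tid=3
[4] (2+0,3*2+0+8) = (2,14)
col: 6 vs 14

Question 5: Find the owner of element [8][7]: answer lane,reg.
3,3

r:8=>grp=0,rB=1  c:7=>cB=0,tig=3,lo=1
L=0*4+3=3  i=0*4+1*2+1=3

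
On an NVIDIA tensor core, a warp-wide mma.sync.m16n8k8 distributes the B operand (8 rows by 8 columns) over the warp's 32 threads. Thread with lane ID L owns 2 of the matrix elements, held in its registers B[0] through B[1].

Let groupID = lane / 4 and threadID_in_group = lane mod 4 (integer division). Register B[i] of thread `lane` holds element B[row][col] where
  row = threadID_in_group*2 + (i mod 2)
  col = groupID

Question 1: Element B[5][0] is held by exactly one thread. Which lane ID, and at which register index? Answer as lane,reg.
c=0→G=0  r=5→T=2,p=1
L=0*4+2=2  i=1=1

2,1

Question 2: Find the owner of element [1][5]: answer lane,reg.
c=5→G=5  r=1→T=0,p=1
L=5*4+0=20  i=1=1

20,1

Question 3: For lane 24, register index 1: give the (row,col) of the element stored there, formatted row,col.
1,6

lane 24⇒24/4=6, 24 mod 4=0
i=1  r:2·0+1⇒1  c:6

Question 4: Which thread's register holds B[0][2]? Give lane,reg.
8,0

c=2→G=2  r=0→T=0,p=0
L=2*4+0=8  i=0=0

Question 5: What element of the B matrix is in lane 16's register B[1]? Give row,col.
1,4

L=16=>grp=16>>2=4, tig=16&3=0
[1]=>row 0·2+1=1  col grp=4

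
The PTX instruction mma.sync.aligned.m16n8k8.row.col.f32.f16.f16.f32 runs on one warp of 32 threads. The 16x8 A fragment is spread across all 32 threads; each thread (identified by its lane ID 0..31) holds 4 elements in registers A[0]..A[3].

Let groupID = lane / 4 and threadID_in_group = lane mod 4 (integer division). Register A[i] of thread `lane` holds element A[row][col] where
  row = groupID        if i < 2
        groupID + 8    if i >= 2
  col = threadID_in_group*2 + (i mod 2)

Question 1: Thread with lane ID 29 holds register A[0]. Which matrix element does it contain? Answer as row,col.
7,2

lane 29: g=7 (29/4), t=1 (29%4)
i=0: r=7+0=7, c=1*2+0=2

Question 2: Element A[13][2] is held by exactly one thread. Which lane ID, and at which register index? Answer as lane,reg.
r=13→G=5,rhi=1  c=2→T=1,p=0
L=5*4+1=21  i=1*2+0=2

21,2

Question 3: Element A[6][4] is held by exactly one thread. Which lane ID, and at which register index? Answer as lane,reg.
r:6=>grp=6,rB=0  c:4=>tig=2,lo=0
L=6*4+2=26  i=0*2+0=0

26,0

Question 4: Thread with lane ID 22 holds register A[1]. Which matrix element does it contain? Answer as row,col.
5,5

lane 22→22/4=5, 22 mod 4=2
i=1  r:5+0→5  c:2·2+1→5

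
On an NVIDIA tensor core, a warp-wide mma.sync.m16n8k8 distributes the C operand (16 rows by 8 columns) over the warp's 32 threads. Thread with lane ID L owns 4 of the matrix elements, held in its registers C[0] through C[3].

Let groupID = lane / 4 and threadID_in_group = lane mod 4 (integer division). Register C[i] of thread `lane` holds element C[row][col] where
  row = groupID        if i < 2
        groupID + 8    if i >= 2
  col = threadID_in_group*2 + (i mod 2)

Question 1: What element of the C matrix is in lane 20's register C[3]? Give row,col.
lane 20: G=5 (20/4), T=0 (20%4)
i=3: r=5+8=13, c=0*2+1=1

13,1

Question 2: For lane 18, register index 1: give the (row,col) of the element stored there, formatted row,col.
4,5

18: grp=4,tig=2
[1] (4+0,2*2+1) = (4,5)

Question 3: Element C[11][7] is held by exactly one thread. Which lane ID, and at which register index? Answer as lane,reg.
15,3

r: 11->gid=3,r8=1  c: 7->tid=3,i&1=1
L=3*4+3=15  i=1*2+1=3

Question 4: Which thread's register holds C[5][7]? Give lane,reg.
r=5⇒gr=5,Rb=0  c=7⇒th=3,odd=1
L=5*4+3=23  i=0*2+1=1

23,1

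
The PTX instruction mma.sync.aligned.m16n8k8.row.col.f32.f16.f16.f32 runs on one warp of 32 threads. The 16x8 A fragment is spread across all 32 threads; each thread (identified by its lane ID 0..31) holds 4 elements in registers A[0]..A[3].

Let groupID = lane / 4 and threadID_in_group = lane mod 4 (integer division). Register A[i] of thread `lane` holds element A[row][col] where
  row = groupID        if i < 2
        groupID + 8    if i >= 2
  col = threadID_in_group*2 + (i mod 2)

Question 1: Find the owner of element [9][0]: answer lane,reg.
r=9→G=1,rhi=1  c=0→T=0,p=0
L=1*4+0=4  i=1*2+0=2

4,2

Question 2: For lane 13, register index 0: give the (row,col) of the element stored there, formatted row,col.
L=13→G=13>>2=3, T=13&3=1
[0]→row 3+0=3  col 1·2+0=2

3,2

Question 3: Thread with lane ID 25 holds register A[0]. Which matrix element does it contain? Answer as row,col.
6,2

L=25→G=25>>2=6, T=25&3=1
[0]→row 6+0=6  col 1·2+0=2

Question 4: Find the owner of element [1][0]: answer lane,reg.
r=1→G=1,rhi=0  c=0→T=0,p=0
L=1*4+0=4  i=0*2+0=0

4,0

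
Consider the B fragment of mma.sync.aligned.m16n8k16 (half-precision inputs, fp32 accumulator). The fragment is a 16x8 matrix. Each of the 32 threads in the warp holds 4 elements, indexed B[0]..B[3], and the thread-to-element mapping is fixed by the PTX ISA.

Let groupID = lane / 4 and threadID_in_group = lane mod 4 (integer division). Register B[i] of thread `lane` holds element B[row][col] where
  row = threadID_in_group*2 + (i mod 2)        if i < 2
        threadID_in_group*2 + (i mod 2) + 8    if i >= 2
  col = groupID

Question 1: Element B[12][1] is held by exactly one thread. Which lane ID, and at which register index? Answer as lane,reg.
c=1->g=1  r=12->rb=1,t=2,b0=0
L=1*4+2=6  i=1*2+0=2

6,2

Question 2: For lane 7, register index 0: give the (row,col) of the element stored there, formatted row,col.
6,1

L=7→G=7>>2=1, T=7&3=3
[0]→row 3·2+0+0=6  col G=1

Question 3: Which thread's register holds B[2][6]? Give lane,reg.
c=6⇒gr=6  r=2⇒Rb=0,th=1,odd=0
L=6*4+1=25  i=0*2+0=0

25,0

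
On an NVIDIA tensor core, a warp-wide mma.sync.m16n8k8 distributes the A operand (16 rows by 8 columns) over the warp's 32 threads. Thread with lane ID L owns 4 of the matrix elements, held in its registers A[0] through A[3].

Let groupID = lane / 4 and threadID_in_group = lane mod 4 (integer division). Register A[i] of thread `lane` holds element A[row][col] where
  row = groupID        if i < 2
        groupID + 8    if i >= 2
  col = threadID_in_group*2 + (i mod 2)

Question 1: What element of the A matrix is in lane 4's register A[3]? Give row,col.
9,1

lane 4: gr=1 (4/4), th=0 (4%4)
i=3: r=1+8=9, c=0*2+1=1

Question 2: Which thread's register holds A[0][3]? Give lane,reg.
1,1

r=0->g=0,rb=0  c=3->t=1,b0=1
L=0*4+1=1  i=0*2+1=1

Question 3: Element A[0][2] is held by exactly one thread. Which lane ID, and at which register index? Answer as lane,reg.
r=0⇒gr=0,Rb=0  c=2⇒th=1,odd=0
L=0*4+1=1  i=0*2+0=0

1,0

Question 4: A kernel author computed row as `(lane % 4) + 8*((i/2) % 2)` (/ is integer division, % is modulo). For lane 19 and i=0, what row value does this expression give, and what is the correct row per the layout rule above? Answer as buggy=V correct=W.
`(lane % 4) + 8*((i/2) % 2)`[19,0]=>3
lane 19: grp=4 (19/4), tig=3 (19%4)
i=0: r=4+0=4, c=3*2+0=6
row: 3 vs 4

buggy=3 correct=4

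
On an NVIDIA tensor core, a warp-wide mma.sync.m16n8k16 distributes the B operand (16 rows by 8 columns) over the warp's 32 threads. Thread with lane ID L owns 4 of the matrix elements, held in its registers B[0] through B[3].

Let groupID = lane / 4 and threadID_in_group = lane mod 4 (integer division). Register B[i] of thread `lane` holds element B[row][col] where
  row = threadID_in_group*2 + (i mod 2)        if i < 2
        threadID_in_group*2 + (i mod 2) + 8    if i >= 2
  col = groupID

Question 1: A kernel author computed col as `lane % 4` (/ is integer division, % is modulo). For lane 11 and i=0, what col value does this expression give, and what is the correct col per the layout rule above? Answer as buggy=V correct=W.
`lane % 4`[11,0]→3
L=11→G=11>>2=2, T=11&3=3
[0]→row 3·2+0+0=6  col G=2
col: 3 vs 2

buggy=3 correct=2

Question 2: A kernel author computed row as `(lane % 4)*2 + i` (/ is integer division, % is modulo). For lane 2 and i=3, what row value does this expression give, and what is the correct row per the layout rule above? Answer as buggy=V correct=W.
`(lane % 4)*2 + i`[2,3]->7
2: g=0,t=2
[3] (2*2+1+8,0) = (13,0)
row: 7 vs 13

buggy=7 correct=13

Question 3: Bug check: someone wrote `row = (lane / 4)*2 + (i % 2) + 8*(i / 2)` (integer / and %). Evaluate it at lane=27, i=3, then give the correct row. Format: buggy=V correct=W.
`(lane / 4)*2 + (i % 2) + 8*(i / 2)`[27,3]->21
L=27->g=27>>2=6, t=27&3=3
[3]->row 3·2+1+8=15  col g=6
row: 21 vs 15

buggy=21 correct=15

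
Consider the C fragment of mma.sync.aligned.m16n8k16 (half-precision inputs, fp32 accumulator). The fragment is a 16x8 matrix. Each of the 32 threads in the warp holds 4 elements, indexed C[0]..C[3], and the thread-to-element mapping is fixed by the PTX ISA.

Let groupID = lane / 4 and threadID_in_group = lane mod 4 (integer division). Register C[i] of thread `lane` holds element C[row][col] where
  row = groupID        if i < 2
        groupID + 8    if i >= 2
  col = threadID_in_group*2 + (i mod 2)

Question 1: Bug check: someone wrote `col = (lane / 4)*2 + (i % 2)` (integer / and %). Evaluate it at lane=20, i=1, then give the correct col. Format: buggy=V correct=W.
`(lane / 4)*2 + (i % 2)`[20,1]⇒11
20: gr=5,th=0
[1] (5+0,0*2+1) = (5,1)
col: 11 vs 1

buggy=11 correct=1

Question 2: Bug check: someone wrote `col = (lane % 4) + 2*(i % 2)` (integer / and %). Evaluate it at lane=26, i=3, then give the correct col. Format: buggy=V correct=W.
`(lane % 4) + 2*(i % 2)`[26,3]⇒4
lane 26⇒26/4=6, 26 mod 4=2
i=3  r:6+8⇒14  c:2·2+1⇒5
col: 4 vs 5

buggy=4 correct=5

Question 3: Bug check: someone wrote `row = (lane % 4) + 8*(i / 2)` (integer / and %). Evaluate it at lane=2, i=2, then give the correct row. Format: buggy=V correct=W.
`(lane % 4) + 8*(i / 2)`[2,2]->10
lane 2: g=0 (2/4), t=2 (2%4)
i=2: r=0+8=8, c=2*2+0=4
row: 10 vs 8

buggy=10 correct=8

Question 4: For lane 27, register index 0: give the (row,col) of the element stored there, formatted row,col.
lane 27->27/4=6, 27 mod 4=3
i=0  r:6+0->6  c:2·3+0->6

6,6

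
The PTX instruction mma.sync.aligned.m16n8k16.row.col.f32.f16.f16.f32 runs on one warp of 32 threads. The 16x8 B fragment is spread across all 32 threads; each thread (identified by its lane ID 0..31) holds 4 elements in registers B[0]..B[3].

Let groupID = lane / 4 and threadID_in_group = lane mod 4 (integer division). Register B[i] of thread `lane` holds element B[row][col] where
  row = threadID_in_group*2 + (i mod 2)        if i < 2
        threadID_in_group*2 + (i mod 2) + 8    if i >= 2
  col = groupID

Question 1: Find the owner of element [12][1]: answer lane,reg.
6,2

c=1→G=1  r=12→rhi=1,T=2,p=0
L=1*4+2=6  i=1*2+0=2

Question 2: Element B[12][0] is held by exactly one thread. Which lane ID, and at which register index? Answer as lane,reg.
c=0⇒gr=0  r=12⇒Rb=1,th=2,odd=0
L=0*4+2=2  i=1*2+0=2

2,2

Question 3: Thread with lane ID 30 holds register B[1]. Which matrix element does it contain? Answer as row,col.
5,7

L=30=>grp=30>>2=7, tig=30&3=2
[1]=>row 2·2+1+0=5  col grp=7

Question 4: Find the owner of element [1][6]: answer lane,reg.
24,1

c:6=>grp=6  r:1=>rB=0,tig=0,lo=1
L=6*4+0=24  i=0*2+1=1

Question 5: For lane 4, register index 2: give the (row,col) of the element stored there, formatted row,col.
L=4->g=4>>2=1, t=4&3=0
[2]->row 0·2+0+8=8  col g=1

8,1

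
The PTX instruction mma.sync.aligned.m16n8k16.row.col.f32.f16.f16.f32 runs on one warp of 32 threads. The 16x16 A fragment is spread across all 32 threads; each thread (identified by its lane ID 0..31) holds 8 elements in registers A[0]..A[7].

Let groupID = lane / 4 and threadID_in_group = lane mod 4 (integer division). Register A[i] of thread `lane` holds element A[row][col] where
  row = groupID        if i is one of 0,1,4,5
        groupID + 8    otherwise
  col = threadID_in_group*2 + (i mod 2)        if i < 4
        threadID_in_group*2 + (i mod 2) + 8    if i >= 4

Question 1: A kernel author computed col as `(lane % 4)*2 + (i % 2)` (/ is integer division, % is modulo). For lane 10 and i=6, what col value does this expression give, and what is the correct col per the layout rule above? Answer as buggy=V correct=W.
`(lane % 4)*2 + (i % 2)`[10,6]->4
lane 10->10/4=2, 10 mod 4=2
i=6  r:2+8->10  c:2·2+0+8->12
col: 4 vs 12

buggy=4 correct=12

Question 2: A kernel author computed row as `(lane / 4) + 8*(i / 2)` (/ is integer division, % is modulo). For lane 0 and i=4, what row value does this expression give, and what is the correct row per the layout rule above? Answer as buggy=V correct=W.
buggy=16 correct=0

`(lane / 4) + 8*(i / 2)`[0,4]⇒16
lane 0: gr=0 (0/4), th=0 (0%4)
i=4: r=0+0=0, c=0*2+0+8=8
row: 16 vs 0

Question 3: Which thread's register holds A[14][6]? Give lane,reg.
27,2

r=14→G=6,rhi=1  c=6→chi=0,T=3,p=0
L=6*4+3=27  i=0*4+1*2+0=2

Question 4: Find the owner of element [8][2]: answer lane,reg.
1,2

r:8=>grp=0,rB=1  c:2=>cB=0,tig=1,lo=0
L=0*4+1=1  i=0*4+1*2+0=2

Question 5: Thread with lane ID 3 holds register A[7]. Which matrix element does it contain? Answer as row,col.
8,15

lane 3→3/4=0, 3 mod 4=3
i=7  r:0+8→8  c:2·3+1+8→15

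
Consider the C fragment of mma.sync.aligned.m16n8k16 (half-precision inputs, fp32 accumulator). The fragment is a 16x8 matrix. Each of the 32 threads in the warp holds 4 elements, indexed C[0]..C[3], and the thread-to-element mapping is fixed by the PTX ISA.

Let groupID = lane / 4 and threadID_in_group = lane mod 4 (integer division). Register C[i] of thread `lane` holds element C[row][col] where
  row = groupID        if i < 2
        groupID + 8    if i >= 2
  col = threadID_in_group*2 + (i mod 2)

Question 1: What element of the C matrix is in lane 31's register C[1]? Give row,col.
7,7

lane 31->31/4=7, 31 mod 4=3
i=1  r:7+0->7  c:2·3+1->7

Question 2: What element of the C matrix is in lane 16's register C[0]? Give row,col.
4,0

L=16→G=16>>2=4, T=16&3=0
[0]→row 4+0=4  col 0·2+0=0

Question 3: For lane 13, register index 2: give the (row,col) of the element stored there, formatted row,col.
L=13⇒gr=13>>2=3, th=13&3=1
[2]⇒row 3+8=11  col 1·2+0=2

11,2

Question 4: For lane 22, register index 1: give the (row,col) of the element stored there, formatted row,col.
lane 22->22/4=5, 22 mod 4=2
i=1  r:5+0->5  c:2·2+1->5

5,5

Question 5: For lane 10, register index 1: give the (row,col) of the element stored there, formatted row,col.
lane 10: grp=2 (10/4), tig=2 (10%4)
i=1: r=2+0=2, c=2*2+1=5

2,5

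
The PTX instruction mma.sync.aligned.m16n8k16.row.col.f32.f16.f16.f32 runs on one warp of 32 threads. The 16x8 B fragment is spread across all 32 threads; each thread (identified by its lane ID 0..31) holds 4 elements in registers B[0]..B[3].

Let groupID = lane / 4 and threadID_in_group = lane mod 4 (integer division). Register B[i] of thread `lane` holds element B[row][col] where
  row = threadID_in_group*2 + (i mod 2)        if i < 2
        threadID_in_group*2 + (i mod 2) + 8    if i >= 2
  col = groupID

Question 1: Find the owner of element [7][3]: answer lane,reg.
15,1

c=3⇒gr=3  r=7⇒Rb=0,th=3,odd=1
L=3*4+3=15  i=0*2+1=1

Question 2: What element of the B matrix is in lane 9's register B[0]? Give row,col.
2,2

9: G=2,T=1
[0] (1*2+0+0,2) = (2,2)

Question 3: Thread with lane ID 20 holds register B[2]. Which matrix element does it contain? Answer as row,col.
L=20→G=20>>2=5, T=20&3=0
[2]→row 0·2+0+8=8  col G=5

8,5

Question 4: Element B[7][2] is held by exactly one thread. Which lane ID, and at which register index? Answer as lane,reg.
c:2=>grp=2  r:7=>rB=0,tig=3,lo=1
L=2*4+3=11  i=0*2+1=1

11,1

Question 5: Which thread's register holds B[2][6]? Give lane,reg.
25,0

c: 6->gid=6  r: 2->r8=0,tid=1,i&1=0
L=6*4+1=25  i=0*2+0=0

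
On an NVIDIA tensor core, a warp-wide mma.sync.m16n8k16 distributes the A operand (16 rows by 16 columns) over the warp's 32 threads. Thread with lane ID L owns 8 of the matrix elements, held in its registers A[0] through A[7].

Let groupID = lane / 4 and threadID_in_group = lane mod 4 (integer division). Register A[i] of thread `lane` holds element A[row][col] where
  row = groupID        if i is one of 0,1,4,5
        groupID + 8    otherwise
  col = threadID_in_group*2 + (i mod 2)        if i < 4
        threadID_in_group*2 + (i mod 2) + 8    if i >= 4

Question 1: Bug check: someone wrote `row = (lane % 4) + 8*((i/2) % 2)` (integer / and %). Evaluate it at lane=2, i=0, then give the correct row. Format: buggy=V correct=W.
buggy=2 correct=0

`(lane % 4) + 8*((i/2) % 2)`[2,0]=>2
lane 2=>2/4=0, 2 mod 4=2
i=0  r:0+0=>0  c:2·2+0+0=>4
row: 2 vs 0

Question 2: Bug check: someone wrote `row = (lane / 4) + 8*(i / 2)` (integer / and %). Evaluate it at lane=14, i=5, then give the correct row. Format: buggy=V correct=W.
`(lane / 4) + 8*(i / 2)`[14,5]→19
lane 14→14/4=3, 14 mod 4=2
i=5  r:3+0→3  c:2·2+1+8→13
row: 19 vs 3

buggy=19 correct=3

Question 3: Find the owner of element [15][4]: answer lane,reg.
30,2

r=15⇒gr=7,Rb=1  c=4⇒Cb=0,th=2,odd=0
L=7*4+2=30  i=0*4+1*2+0=2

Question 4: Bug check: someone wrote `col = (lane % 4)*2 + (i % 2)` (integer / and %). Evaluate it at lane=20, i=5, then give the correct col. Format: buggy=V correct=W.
buggy=1 correct=9

`(lane % 4)*2 + (i % 2)`[20,5]->1
20: gid=5,tid=0
[5] (5+0,0*2+1+8) = (5,9)
col: 1 vs 9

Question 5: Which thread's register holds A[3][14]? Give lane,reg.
15,4

r=3⇒gr=3,Rb=0  c=14⇒Cb=1,th=3,odd=0
L=3*4+3=15  i=1*4+0*2+0=4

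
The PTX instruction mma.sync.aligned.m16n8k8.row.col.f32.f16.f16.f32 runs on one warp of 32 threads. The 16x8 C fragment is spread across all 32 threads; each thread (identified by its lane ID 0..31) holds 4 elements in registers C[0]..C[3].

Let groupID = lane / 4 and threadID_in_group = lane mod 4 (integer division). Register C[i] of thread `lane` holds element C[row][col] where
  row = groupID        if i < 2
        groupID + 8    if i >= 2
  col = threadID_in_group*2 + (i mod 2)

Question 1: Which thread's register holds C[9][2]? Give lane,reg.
r=9→G=1,rhi=1  c=2→T=1,p=0
L=1*4+1=5  i=1*2+0=2

5,2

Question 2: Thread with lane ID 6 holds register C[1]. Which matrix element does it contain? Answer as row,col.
lane 6: gid=1 (6/4), tid=2 (6%4)
i=1: r=1+0=1, c=2*2+1=5

1,5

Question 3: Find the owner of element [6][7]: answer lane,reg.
r: 6->gid=6,r8=0  c: 7->tid=3,i&1=1
L=6*4+3=27  i=0*2+1=1

27,1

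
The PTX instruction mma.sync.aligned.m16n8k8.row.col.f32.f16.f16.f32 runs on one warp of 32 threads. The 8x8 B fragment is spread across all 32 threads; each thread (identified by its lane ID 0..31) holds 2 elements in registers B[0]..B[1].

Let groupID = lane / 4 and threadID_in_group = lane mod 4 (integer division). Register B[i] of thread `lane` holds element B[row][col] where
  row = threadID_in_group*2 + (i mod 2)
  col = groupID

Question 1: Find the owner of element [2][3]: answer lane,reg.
13,0

c=3->g=3  r=2->t=1,b0=0
L=3*4+1=13  i=0=0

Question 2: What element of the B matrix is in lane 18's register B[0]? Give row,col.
4,4

lane 18->18/4=4, 18 mod 4=2
i=0  r:2·2+0->4  c:4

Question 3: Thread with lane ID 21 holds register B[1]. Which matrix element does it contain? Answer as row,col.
3,5

21: gr=5,th=1
[1] (1*2+1,5) = (3,5)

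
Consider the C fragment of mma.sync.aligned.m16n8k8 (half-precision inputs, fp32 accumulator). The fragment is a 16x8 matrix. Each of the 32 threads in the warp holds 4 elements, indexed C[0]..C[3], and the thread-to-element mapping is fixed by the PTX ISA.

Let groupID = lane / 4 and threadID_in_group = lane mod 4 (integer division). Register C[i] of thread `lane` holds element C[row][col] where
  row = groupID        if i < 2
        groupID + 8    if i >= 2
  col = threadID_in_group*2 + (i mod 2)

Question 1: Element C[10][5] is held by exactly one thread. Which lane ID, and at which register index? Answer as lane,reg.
10,3

r=10⇒gr=2,Rb=1  c=5⇒th=2,odd=1
L=2*4+2=10  i=1*2+1=3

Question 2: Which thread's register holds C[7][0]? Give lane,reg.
28,0

r=7->g=7,rb=0  c=0->t=0,b0=0
L=7*4+0=28  i=0*2+0=0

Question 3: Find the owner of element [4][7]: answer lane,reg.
19,1

r:4=>grp=4,rB=0  c:7=>tig=3,lo=1
L=4*4+3=19  i=0*2+1=1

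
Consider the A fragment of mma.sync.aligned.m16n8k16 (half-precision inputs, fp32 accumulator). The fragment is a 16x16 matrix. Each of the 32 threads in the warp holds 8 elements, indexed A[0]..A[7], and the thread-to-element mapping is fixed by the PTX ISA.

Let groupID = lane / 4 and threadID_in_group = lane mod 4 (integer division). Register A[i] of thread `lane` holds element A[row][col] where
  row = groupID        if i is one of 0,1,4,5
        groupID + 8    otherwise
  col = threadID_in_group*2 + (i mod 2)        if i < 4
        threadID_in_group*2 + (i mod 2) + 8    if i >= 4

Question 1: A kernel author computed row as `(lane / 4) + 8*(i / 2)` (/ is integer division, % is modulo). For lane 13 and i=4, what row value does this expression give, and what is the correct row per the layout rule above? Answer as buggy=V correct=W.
`(lane / 4) + 8*(i / 2)`[13,4]⇒19
13: gr=3,th=1
[4] (3+0,1*2+0+8) = (3,10)
row: 19 vs 3

buggy=19 correct=3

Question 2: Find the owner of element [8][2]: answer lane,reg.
r=8->g=0,rb=1  c=2->cb=0,t=1,b0=0
L=0*4+1=1  i=0*4+1*2+0=2

1,2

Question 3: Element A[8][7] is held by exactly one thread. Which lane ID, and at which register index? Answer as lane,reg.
3,3

r=8->g=0,rb=1  c=7->cb=0,t=3,b0=1
L=0*4+3=3  i=0*4+1*2+1=3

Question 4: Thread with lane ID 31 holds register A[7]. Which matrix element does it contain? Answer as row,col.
lane 31: gr=7 (31/4), th=3 (31%4)
i=7: r=7+8=15, c=3*2+1+8=15

15,15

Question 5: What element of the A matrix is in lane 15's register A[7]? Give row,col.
lane 15: grp=3 (15/4), tig=3 (15%4)
i=7: r=3+8=11, c=3*2+1+8=15

11,15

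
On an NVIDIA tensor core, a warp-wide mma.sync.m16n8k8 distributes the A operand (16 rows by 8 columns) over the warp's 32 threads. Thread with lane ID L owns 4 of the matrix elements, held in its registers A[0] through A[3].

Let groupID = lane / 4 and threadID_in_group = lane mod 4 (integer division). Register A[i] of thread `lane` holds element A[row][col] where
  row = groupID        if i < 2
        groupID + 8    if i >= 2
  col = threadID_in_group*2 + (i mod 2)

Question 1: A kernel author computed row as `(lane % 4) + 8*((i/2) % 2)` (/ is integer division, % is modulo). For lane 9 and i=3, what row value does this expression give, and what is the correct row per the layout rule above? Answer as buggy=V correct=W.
buggy=9 correct=10

`(lane % 4) + 8*((i/2) % 2)`[9,3]->9
9: g=2,t=1
[3] (2+8,1*2+1) = (10,3)
row: 9 vs 10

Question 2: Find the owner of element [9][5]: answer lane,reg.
6,3

r=9→G=1,rhi=1  c=5→T=2,p=1
L=1*4+2=6  i=1*2+1=3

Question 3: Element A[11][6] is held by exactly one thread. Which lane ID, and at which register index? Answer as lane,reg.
15,2

r=11⇒gr=3,Rb=1  c=6⇒th=3,odd=0
L=3*4+3=15  i=1*2+0=2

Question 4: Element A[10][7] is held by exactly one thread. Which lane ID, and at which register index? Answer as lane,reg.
11,3

r:10=>grp=2,rB=1  c:7=>tig=3,lo=1
L=2*4+3=11  i=1*2+1=3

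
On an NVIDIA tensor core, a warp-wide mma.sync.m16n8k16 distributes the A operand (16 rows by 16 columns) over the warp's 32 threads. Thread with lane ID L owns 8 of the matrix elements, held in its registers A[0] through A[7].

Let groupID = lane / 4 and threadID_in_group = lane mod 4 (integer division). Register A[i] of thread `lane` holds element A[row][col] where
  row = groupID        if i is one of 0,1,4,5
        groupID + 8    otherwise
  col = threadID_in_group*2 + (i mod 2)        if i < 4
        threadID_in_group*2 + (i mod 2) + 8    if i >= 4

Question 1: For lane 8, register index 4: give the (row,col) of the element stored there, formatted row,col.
2,8

8: G=2,T=0
[4] (2+0,0*2+0+8) = (2,8)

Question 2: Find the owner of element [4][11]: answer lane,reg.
r:4=>grp=4,rB=0  c:11=>cB=1,tig=1,lo=1
L=4*4+1=17  i=1*4+0*2+1=5

17,5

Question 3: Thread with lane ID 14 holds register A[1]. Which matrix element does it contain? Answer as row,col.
3,5

lane 14: G=3 (14/4), T=2 (14%4)
i=1: r=3+0=3, c=2*2+1+0=5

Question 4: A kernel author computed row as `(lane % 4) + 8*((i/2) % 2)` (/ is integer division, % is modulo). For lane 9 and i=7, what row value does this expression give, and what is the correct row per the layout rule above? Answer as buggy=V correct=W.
buggy=9 correct=10

`(lane % 4) + 8*((i/2) % 2)`[9,7]⇒9
lane 9: gr=2 (9/4), th=1 (9%4)
i=7: r=2+8=10, c=1*2+1+8=11
row: 9 vs 10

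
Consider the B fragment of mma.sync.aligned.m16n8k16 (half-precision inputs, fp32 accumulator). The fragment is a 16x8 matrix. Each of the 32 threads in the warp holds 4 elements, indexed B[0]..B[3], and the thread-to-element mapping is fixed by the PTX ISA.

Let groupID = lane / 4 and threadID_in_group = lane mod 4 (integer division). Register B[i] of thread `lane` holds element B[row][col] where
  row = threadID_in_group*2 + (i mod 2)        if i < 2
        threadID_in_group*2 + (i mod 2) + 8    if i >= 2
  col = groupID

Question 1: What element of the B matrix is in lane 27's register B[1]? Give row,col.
L=27⇒gr=27>>2=6, th=27&3=3
[1]⇒row 3·2+1+0=7  col gr=6

7,6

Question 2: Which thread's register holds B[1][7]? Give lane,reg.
c: 7->gid=7  r: 1->r8=0,tid=0,i&1=1
L=7*4+0=28  i=0*2+1=1

28,1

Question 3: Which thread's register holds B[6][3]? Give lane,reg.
c:3=>grp=3  r:6=>rB=0,tig=3,lo=0
L=3*4+3=15  i=0*2+0=0

15,0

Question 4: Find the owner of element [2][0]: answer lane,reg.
1,0

c=0⇒gr=0  r=2⇒Rb=0,th=1,odd=0
L=0*4+1=1  i=0*2+0=0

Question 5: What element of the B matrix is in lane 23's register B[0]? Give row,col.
lane 23->23/4=5, 23 mod 4=3
i=0  r:2·3+0+0->6  c:5

6,5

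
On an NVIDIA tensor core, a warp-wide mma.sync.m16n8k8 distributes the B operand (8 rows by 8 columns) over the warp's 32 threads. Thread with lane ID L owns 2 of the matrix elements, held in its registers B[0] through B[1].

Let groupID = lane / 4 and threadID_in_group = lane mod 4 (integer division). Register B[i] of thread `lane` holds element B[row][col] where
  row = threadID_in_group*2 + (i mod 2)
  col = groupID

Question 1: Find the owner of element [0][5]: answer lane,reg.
20,0

c=5→G=5  r=0→T=0,p=0
L=5*4+0=20  i=0=0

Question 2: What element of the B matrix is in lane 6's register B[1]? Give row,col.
5,1

lane 6: G=1 (6/4), T=2 (6%4)
i=1: r=2*2+1=5, c=G=1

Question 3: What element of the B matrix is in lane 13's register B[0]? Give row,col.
L=13->g=13>>2=3, t=13&3=1
[0]->row 1·2+0=2  col g=3

2,3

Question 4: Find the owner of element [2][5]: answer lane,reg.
c=5⇒gr=5  r=2⇒th=1,odd=0
L=5*4+1=21  i=0=0

21,0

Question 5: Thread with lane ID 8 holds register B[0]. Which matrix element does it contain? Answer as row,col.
0,2

8: G=2,T=0
[0] (0*2+0,2) = (0,2)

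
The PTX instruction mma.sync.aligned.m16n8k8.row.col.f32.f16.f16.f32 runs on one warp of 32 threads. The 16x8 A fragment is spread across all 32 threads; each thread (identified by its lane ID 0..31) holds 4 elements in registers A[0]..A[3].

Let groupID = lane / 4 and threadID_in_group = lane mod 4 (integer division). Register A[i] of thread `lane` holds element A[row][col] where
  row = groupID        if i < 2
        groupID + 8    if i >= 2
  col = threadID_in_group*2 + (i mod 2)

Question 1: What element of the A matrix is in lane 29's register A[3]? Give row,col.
15,3

lane 29->29/4=7, 29 mod 4=1
i=3  r:7+8->15  c:2·1+1->3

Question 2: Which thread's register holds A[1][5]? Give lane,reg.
r: 1->gid=1,r8=0  c: 5->tid=2,i&1=1
L=1*4+2=6  i=0*2+1=1

6,1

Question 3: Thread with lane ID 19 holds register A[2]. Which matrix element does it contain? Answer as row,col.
19: gr=4,th=3
[2] (4+8,3*2+0) = (12,6)

12,6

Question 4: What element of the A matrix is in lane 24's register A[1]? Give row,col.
lane 24->24/4=6, 24 mod 4=0
i=1  r:6+0->6  c:2·0+1->1

6,1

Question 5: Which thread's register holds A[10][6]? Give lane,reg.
r: 10->gid=2,r8=1  c: 6->tid=3,i&1=0
L=2*4+3=11  i=1*2+0=2

11,2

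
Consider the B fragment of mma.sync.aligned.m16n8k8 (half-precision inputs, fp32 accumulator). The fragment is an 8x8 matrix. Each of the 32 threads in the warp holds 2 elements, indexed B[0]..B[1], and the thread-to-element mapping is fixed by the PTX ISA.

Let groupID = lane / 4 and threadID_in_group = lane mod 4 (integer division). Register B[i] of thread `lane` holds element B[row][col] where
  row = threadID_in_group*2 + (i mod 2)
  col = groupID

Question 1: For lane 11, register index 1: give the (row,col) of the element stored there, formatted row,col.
L=11->gid=11>>2=2, tid=11&3=3
[1]->row 3·2+1=7  col gid=2

7,2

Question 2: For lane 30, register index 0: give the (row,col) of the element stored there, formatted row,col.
L=30->g=30>>2=7, t=30&3=2
[0]->row 2·2+0=4  col g=7

4,7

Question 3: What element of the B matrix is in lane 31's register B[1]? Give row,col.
lane 31⇒31/4=7, 31 mod 4=3
i=1  r:2·3+1⇒7  c:7

7,7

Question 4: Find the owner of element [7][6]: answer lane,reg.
c=6⇒gr=6  r=7⇒th=3,odd=1
L=6*4+3=27  i=1=1

27,1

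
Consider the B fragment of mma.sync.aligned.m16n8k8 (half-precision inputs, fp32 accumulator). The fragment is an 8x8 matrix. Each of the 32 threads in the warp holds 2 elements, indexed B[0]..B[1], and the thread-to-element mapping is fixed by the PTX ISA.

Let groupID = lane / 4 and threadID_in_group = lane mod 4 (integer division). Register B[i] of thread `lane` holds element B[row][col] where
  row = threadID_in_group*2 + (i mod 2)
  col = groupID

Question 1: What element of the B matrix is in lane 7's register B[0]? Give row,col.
6,1

lane 7->7/4=1, 7 mod 4=3
i=0  r:2·3+0->6  c:1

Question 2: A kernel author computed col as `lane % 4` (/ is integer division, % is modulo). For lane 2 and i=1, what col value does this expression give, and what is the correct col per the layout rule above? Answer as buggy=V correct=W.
`lane % 4`[2,1]⇒2
lane 2⇒2/4=0, 2 mod 4=2
i=1  r:2·2+1⇒5  c:0
col: 2 vs 0

buggy=2 correct=0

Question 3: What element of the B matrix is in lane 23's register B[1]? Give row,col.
lane 23: gid=5 (23/4), tid=3 (23%4)
i=1: r=3*2+1=7, c=gid=5

7,5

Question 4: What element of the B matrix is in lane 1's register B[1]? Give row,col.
1: grp=0,tig=1
[1] (1*2+1,0) = (3,0)

3,0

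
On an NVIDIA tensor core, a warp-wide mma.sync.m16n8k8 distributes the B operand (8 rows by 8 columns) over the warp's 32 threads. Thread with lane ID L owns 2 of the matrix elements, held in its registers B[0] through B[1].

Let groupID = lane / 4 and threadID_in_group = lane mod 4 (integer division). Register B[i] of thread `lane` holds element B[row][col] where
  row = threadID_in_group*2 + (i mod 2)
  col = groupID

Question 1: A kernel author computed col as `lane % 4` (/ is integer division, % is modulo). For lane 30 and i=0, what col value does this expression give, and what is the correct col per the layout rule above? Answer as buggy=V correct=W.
buggy=2 correct=7

`lane % 4`[30,0]=>2
lane 30: grp=7 (30/4), tig=2 (30%4)
i=0: r=2*2+0=4, c=grp=7
col: 2 vs 7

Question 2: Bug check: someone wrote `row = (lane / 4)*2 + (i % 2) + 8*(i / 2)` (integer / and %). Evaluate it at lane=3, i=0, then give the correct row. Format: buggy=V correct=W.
`(lane / 4)*2 + (i % 2) + 8*(i / 2)`[3,0]⇒0
3: gr=0,th=3
[0] (3*2+0,0) = (6,0)
row: 0 vs 6

buggy=0 correct=6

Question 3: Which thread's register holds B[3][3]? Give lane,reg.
c=3→G=3  r=3→T=1,p=1
L=3*4+1=13  i=1=1

13,1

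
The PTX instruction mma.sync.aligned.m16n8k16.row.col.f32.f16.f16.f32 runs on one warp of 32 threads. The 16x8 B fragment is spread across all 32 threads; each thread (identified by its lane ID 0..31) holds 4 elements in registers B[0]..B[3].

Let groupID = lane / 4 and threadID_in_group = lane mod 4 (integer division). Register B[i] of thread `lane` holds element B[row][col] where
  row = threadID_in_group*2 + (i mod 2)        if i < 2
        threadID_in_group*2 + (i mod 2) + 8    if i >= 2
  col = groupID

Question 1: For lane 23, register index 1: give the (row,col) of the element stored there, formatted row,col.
23: G=5,T=3
[1] (3*2+1+0,5) = (7,5)

7,5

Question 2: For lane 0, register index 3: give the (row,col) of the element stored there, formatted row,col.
lane 0->0/4=0, 0 mod 4=0
i=3  r:2·0+1+8->9  c:0

9,0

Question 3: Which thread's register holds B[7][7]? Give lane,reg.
c=7⇒gr=7  r=7⇒Rb=0,th=3,odd=1
L=7*4+3=31  i=0*2+1=1

31,1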